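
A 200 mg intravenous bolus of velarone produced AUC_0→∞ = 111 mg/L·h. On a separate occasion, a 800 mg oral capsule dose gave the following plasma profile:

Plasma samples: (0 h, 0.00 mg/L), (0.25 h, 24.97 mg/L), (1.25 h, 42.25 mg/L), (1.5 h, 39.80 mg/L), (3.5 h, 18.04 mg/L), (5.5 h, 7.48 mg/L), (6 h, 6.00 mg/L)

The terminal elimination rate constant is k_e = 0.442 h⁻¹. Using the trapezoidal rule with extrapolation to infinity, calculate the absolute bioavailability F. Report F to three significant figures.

F = 0.332

Trapezoidal AUC_0→6 (oral capsule):
  [0→0.25]: (0.00+24.97)/2 × 0.25 = 3.12125
  [0.25→1.25]: (24.97+42.25)/2 × 1 = 33.61
  [1.25→1.5]: (42.25+39.80)/2 × 0.25 = 10.25625
  [1.5→3.5]: (39.80+18.04)/2 × 2 = 57.84
  [3.5→5.5]: (18.04+7.48)/2 × 2 = 25.52
  [5.5→6]: (7.48+6.00)/2 × 0.5 = 3.37
  Sum = 133.7175 mg/L·h
Tail: C_last/k_e = 6.00/0.442 = 13.575
AUC_0→∞ (oral capsule) = 133.7175 + 13.575 = 147.2925 mg/L·h
F = (AUC_ev/D_ev)/(AUC_iv/D_iv) = (147.2925/800)/(111/200) = 0.184116/0.555 = 0.3317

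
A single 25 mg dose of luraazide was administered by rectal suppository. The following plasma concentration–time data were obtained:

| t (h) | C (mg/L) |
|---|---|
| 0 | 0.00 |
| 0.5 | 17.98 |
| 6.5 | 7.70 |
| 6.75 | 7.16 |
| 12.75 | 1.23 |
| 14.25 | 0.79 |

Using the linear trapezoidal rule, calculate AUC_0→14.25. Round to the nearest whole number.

AUC = 110 mg/L·h

Trapezoidal AUC_0→14.25:
  [0→0.5]: (0.00+17.98)/2 × 0.5 = 4.495
  [0.5→6.5]: (17.98+7.70)/2 × 6 = 77.04
  [6.5→6.75]: (7.70+7.16)/2 × 0.25 = 1.8575
  [6.75→12.75]: (7.16+1.23)/2 × 6 = 25.17
  [12.75→14.25]: (1.23+0.79)/2 × 1.5 = 1.515
  Sum = 110.0775 mg/L·h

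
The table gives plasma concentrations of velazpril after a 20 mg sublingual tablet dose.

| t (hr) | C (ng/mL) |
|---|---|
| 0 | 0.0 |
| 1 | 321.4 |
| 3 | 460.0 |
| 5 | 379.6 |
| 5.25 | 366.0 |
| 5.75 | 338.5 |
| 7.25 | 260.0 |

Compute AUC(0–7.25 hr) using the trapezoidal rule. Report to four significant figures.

AUC = 2500 ng/mL·hr

Trapezoidal AUC_0→7.25:
  [0→1]: (0.0+321.4)/2 × 1 = 160.7
  [1→3]: (321.4+460.0)/2 × 2 = 781.4
  [3→5]: (460.0+379.6)/2 × 2 = 839.6
  [5→5.25]: (379.6+366.0)/2 × 0.25 = 93.2
  [5.25→5.75]: (366.0+338.5)/2 × 0.5 = 176.125
  [5.75→7.25]: (338.5+260.0)/2 × 1.5 = 448.875
  Sum = 2499.9 ng/mL·hr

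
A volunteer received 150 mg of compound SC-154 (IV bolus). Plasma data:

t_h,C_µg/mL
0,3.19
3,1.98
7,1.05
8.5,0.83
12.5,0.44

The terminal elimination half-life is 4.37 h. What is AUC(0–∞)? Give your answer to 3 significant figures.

Trapezoidal AUC_0→12.5:
  [0→3]: (3.19+1.98)/2 × 3 = 7.755
  [3→7]: (1.98+1.05)/2 × 4 = 6.06
  [7→8.5]: (1.05+0.83)/2 × 1.5 = 1.41
  [8.5→12.5]: (0.83+0.44)/2 × 4 = 2.54
  Sum = 17.765 µg/mL·h
k_e = ln2 / t½ = 0.693147 / 4.37 = 0.1586 h^-1
Extrapolated tail: C_last / k_e = 0.44 / 0.1586 = 2.774
AUC_0→∞ = 17.765 + 2.774 = 20.539 µg/mL·h

AUC = 20.5 µg/mL·h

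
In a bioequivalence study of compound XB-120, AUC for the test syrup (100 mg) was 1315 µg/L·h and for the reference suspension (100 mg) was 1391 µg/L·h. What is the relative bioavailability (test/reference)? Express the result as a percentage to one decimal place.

F_rel = (AUC_test/D_test) / (AUC_ref/D_ref)
      = (1315/100) / (1391/100)
      = 13.15 / 13.91 = 0.9454 = 94.54%

F_rel = 94.5%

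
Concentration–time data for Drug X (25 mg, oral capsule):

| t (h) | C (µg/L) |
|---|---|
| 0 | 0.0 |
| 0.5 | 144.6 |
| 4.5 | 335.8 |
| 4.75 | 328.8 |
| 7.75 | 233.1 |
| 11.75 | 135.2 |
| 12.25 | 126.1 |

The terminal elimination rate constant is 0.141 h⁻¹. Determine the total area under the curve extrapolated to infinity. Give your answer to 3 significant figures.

AUC = 3620 µg/L·h

Trapezoidal AUC_0→12.25:
  [0→0.5]: (0.0+144.6)/2 × 0.5 = 36.15
  [0.5→4.5]: (144.6+335.8)/2 × 4 = 960.8
  [4.5→4.75]: (335.8+328.8)/2 × 0.25 = 83.075
  [4.75→7.75]: (328.8+233.1)/2 × 3 = 842.85
  [7.75→11.75]: (233.1+135.2)/2 × 4 = 736.6
  [11.75→12.25]: (135.2+126.1)/2 × 0.5 = 65.325
  Sum = 2724.8 µg/L·h
Extrapolated tail: C_last / k_e = 126.1 / 0.141 = 894.326
AUC_0→∞ = 2724.8 + 894.326 = 3619.126 µg/L·h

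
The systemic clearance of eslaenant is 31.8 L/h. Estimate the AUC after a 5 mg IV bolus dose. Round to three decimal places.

AUC_0→∞ = Dose_iv / CL
        = 5 / 31.8 = 0.157233 mg/L·h

AUC = 0.157 mg/L·h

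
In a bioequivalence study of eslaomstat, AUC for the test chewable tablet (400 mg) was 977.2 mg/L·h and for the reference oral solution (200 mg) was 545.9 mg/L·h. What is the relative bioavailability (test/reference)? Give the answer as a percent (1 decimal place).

F_rel = (AUC_test/D_test) / (AUC_ref/D_ref)
      = (977.2/400) / (545.9/200)
      = 2.443 / 2.7295 = 0.8950 = 89.50%

F_rel = 89.5%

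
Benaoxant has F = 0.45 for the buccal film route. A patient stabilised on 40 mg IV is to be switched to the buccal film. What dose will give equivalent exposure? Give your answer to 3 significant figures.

D_buccal = 88.9 mg

For equal systemic exposure: F × D_ev = D_iv
D_ev = D_iv / F = 40 / 0.45 = 88.8889 mg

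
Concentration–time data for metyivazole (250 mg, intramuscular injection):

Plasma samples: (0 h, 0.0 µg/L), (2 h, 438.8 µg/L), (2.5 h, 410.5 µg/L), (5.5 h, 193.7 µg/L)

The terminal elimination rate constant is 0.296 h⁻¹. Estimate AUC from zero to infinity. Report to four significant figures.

Trapezoidal AUC_0→5.5:
  [0→2]: (0.0+438.8)/2 × 2 = 438.8
  [2→2.5]: (438.8+410.5)/2 × 0.5 = 212.325
  [2.5→5.5]: (410.5+193.7)/2 × 3 = 906.3
  Sum = 1557.425 µg/L·h
Extrapolated tail: C_last / k_e = 193.7 / 0.296 = 654.392
AUC_0→∞ = 1557.425 + 654.392 = 2211.817 µg/L·h

AUC = 2212 µg/L·h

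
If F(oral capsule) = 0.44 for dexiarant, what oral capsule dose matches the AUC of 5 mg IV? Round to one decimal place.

D_oral = 11.4 mg

For equal systemic exposure: F × D_ev = D_iv
D_ev = D_iv / F = 5 / 0.44 = 11.3636 mg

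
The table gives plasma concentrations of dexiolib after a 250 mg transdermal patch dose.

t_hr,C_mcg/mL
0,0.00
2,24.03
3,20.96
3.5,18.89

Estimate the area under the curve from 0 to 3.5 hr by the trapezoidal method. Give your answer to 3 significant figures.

AUC = 56.5 mcg/mL·hr

Trapezoidal AUC_0→3.5:
  [0→2]: (0.00+24.03)/2 × 2 = 24.03
  [2→3]: (24.03+20.96)/2 × 1 = 22.495
  [3→3.5]: (20.96+18.89)/2 × 0.5 = 9.9625
  Sum = 56.4875 mcg/mL·hr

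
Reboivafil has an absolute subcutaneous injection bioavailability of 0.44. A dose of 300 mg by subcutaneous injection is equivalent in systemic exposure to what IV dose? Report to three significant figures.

D_iv = 132 mg

Systemic exposure from an extravascular dose = F × D_ev, so the equivalent IV dose is F × D_ev.
D_iv = F × D_ev = 0.44 × 300 = 132 mg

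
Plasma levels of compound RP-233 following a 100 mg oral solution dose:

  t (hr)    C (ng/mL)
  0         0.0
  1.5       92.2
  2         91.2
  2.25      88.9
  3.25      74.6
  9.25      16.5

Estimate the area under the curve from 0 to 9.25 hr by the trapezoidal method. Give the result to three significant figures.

AUC = 493 ng/mL·hr

Trapezoidal AUC_0→9.25:
  [0→1.5]: (0.0+92.2)/2 × 1.5 = 69.15
  [1.5→2]: (92.2+91.2)/2 × 0.5 = 45.85
  [2→2.25]: (91.2+88.9)/2 × 0.25 = 22.5125
  [2.25→3.25]: (88.9+74.6)/2 × 1 = 81.75
  [3.25→9.25]: (74.6+16.5)/2 × 6 = 273.3
  Sum = 492.5625 ng/mL·hr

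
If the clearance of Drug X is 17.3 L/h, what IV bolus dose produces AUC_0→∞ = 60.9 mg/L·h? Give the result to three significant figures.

Dose = 1050 mg

Dose_iv = CL × AUC_0→∞
     = 17.3 × 60.9 = 1053.57 mg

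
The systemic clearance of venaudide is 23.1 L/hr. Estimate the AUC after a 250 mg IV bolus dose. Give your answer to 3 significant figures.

AUC_0→∞ = Dose_iv / CL
        = 250 / 23.1 = 10.8225 mg/L·hr

AUC = 10.8 mg/L·hr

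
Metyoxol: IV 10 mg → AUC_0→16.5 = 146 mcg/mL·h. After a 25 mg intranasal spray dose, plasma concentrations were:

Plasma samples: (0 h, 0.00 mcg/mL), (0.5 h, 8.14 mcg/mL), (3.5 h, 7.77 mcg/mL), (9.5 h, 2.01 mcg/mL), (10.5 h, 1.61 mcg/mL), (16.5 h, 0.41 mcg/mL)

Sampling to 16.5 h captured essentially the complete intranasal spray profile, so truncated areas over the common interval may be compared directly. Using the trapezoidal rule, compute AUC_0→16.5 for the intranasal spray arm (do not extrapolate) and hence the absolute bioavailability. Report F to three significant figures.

F = 0.173

Trapezoidal AUC_0→16.5 (intranasal spray):
  [0→0.5]: (0.00+8.14)/2 × 0.5 = 2.035
  [0.5→3.5]: (8.14+7.77)/2 × 3 = 23.865
  [3.5→9.5]: (7.77+2.01)/2 × 6 = 29.34
  [9.5→10.5]: (2.01+1.61)/2 × 1 = 1.81
  [10.5→16.5]: (1.61+0.41)/2 × 6 = 6.06
  Sum = 63.11 mcg/mL·h
F = (AUC_ev/D_ev)/(AUC_iv/D_iv) = (63.11/25)/(146/10) = 2.5244/14.6 = 0.1729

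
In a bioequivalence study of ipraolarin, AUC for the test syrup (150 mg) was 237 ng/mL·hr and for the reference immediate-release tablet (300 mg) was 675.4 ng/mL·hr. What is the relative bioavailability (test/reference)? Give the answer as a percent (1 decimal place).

F_rel = 70.2%

F_rel = (AUC_test/D_test) / (AUC_ref/D_ref)
      = (237/150) / (675.4/300)
      = 1.58 / 2.25133 = 0.7018 = 70.18%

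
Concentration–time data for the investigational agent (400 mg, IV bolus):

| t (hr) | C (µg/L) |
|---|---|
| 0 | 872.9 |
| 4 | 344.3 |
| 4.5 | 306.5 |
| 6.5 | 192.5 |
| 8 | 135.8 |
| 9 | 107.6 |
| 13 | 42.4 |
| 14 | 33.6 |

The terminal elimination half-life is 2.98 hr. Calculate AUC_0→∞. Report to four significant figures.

AUC = 3946 µg/L·hr

Trapezoidal AUC_0→14:
  [0→4]: (872.9+344.3)/2 × 4 = 2434.4
  [4→4.5]: (344.3+306.5)/2 × 0.5 = 162.7
  [4.5→6.5]: (306.5+192.5)/2 × 2 = 499.0
  [6.5→8]: (192.5+135.8)/2 × 1.5 = 246.225
  [8→9]: (135.8+107.6)/2 × 1 = 121.7
  [9→13]: (107.6+42.4)/2 × 4 = 300.0
  [13→14]: (42.4+33.6)/2 × 1 = 38.0
  Sum = 3802.025 µg/L·hr
k_e = ln2 / t½ = 0.693147 / 2.98 = 0.2326 hr^-1
Extrapolated tail: C_last / k_e = 33.6 / 0.2326 = 144.454
AUC_0→∞ = 3802.025 + 144.454 = 3946.479 µg/L·hr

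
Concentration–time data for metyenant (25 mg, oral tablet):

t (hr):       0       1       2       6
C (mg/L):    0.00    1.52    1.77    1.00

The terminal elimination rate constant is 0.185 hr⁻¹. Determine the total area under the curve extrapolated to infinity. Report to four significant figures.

AUC = 13.35 mg/L·hr

Trapezoidal AUC_0→6:
  [0→1]: (0.00+1.52)/2 × 1 = 0.76
  [1→2]: (1.52+1.77)/2 × 1 = 1.645
  [2→6]: (1.77+1.00)/2 × 4 = 5.54
  Sum = 7.945 mg/L·hr
Extrapolated tail: C_last / k_e = 1.00 / 0.185 = 5.405
AUC_0→∞ = 7.945 + 5.405 = 13.35 mg/L·hr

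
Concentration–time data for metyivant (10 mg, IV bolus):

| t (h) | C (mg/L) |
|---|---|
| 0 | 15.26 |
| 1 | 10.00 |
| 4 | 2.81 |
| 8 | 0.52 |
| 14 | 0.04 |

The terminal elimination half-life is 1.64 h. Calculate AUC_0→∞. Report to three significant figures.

AUC = 40.3 mg/L·h

Trapezoidal AUC_0→14:
  [0→1]: (15.26+10.00)/2 × 1 = 12.63
  [1→4]: (10.00+2.81)/2 × 3 = 19.215
  [4→8]: (2.81+0.52)/2 × 4 = 6.66
  [8→14]: (0.52+0.04)/2 × 6 = 1.68
  Sum = 40.185 mg/L·h
k_e = ln2 / t½ = 0.693147 / 1.64 = 0.4227 h^-1
Extrapolated tail: C_last / k_e = 0.04 / 0.4227 = 0.095
AUC_0→∞ = 40.185 + 0.095 = 40.28 mg/L·h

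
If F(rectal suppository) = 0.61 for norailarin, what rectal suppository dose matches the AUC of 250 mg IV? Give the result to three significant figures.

For equal systemic exposure: F × D_ev = D_iv
D_ev = D_iv / F = 250 / 0.61 = 409.836 mg

D_rectal = 410 mg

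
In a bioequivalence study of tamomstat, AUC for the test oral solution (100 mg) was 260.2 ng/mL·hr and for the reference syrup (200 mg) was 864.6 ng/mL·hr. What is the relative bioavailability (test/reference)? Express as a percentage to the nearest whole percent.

F_rel = 60%

F_rel = (AUC_test/D_test) / (AUC_ref/D_ref)
      = (260.2/100) / (864.6/200)
      = 2.602 / 4.323 = 0.6019 = 60.19%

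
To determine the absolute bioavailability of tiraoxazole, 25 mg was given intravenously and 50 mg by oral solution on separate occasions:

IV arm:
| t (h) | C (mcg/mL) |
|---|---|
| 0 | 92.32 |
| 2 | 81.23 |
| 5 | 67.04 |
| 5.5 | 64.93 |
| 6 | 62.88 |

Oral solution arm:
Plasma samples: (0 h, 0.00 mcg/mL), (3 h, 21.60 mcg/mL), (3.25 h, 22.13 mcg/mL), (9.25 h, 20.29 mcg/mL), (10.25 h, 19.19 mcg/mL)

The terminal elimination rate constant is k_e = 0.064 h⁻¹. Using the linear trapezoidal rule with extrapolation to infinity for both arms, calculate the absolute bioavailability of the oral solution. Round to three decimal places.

Trapezoidal AUC_0→6 (IV):
  [0→2]: (92.32+81.23)/2 × 2 = 173.55
  [2→5]: (81.23+67.04)/2 × 3 = 222.405
  [5→5.5]: (67.04+64.93)/2 × 0.5 = 32.9925
  [5.5→6]: (64.93+62.88)/2 × 0.5 = 31.9525
  Sum = 460.9 mcg/mL·h
IV tail: 62.88/0.064 = 982.500; AUC_iv,0→∞ = 460.9 + 982.500 = 1443.4 mcg/mL·h
Trapezoidal AUC_0→10.25 (oral solution):
  [0→3]: (0.00+21.60)/2 × 3 = 32.4
  [3→3.25]: (21.60+22.13)/2 × 0.25 = 5.46625
  [3.25→9.25]: (22.13+20.29)/2 × 6 = 127.26
  [9.25→10.25]: (20.29+19.19)/2 × 1 = 19.74
  Sum = 184.86625 mcg/mL·h
oral solution tail: 19.19/0.064 = 299.844; AUC_ev,0→∞ = 184.86625 + 299.844 = 484.71025 mcg/mL·h
F = (AUC_ev/D_ev)/(AUC_iv/D_iv) = (484.71025/50)/(1443.4/25) = 9.694205/57.736 = 0.1679

F = 0.168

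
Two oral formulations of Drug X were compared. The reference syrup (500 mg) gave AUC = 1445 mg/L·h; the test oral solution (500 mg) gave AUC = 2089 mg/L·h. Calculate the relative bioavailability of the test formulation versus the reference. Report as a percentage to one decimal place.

F_rel = (AUC_test/D_test) / (AUC_ref/D_ref)
      = (2089/500) / (1445/500)
      = 4.178 / 2.89 = 1.4457 = 144.57%

F_rel = 144.6%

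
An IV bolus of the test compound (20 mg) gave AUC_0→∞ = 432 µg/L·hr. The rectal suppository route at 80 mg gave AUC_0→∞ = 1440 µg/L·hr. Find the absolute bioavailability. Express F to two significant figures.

F = 0.83

F = (AUC_ev / D_ev) / (AUC_iv / D_iv)
  = (1440/80) / (432/20)
  = 18 / 21.6 = 0.8333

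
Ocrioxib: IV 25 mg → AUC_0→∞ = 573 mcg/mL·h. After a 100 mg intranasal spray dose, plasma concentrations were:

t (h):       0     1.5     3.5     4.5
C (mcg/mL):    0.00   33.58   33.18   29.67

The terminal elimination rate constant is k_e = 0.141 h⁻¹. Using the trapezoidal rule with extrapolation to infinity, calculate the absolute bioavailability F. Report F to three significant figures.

Trapezoidal AUC_0→4.5 (intranasal spray):
  [0→1.5]: (0.00+33.58)/2 × 1.5 = 25.185
  [1.5→3.5]: (33.58+33.18)/2 × 2 = 66.76
  [3.5→4.5]: (33.18+29.67)/2 × 1 = 31.425
  Sum = 123.37 mcg/mL·h
Tail: C_last/k_e = 29.67/0.141 = 210.426
AUC_0→∞ (intranasal spray) = 123.37 + 210.426 = 333.796 mcg/mL·h
F = (AUC_ev/D_ev)/(AUC_iv/D_iv) = (333.796/100)/(573/25) = 3.33796/22.92 = 0.1456

F = 0.146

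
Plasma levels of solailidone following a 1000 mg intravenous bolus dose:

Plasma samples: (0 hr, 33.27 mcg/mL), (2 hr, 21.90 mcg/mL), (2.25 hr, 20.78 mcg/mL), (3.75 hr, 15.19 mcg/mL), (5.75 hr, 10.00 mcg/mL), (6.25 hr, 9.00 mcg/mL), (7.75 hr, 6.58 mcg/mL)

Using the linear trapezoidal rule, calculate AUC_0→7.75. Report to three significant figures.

AUC = 129 mcg/mL·hr

Trapezoidal AUC_0→7.75:
  [0→2]: (33.27+21.90)/2 × 2 = 55.17
  [2→2.25]: (21.90+20.78)/2 × 0.25 = 5.335
  [2.25→3.75]: (20.78+15.19)/2 × 1.5 = 26.9775
  [3.75→5.75]: (15.19+10.00)/2 × 2 = 25.19
  [5.75→6.25]: (10.00+9.00)/2 × 0.5 = 4.75
  [6.25→7.75]: (9.00+6.58)/2 × 1.5 = 11.685
  Sum = 129.1075 mcg/mL·hr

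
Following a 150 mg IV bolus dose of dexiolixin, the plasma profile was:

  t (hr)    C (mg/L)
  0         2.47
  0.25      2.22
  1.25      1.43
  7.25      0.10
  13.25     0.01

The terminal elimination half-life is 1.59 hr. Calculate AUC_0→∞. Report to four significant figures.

Trapezoidal AUC_0→13.25:
  [0→0.25]: (2.47+2.22)/2 × 0.25 = 0.58625
  [0.25→1.25]: (2.22+1.43)/2 × 1 = 1.825
  [1.25→7.25]: (1.43+0.10)/2 × 6 = 4.59
  [7.25→13.25]: (0.10+0.01)/2 × 6 = 0.33
  Sum = 7.33125 mg/L·hr
k_e = ln2 / t½ = 0.693147 / 1.59 = 0.4359 hr^-1
Extrapolated tail: C_last / k_e = 0.01 / 0.4359 = 0.023
AUC_0→∞ = 7.33125 + 0.023 = 7.35425 mg/L·hr

AUC = 7.354 mg/L·hr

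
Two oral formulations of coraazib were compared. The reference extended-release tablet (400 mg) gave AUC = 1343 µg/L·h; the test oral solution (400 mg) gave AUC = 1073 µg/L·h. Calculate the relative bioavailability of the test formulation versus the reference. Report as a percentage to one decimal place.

F_rel = 79.9%

F_rel = (AUC_test/D_test) / (AUC_ref/D_ref)
      = (1073/400) / (1343/400)
      = 2.6825 / 3.3575 = 0.7990 = 79.90%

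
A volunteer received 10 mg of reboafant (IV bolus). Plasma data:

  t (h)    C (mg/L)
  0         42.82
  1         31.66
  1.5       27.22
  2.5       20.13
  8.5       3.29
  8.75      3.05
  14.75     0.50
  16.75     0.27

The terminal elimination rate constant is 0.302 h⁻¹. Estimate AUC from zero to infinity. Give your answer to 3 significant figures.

AUC = 159 mg/L·h

Trapezoidal AUC_0→16.75:
  [0→1]: (42.82+31.66)/2 × 1 = 37.24
  [1→1.5]: (31.66+27.22)/2 × 0.5 = 14.72
  [1.5→2.5]: (27.22+20.13)/2 × 1 = 23.675
  [2.5→8.5]: (20.13+3.29)/2 × 6 = 70.26
  [8.5→8.75]: (3.29+3.05)/2 × 0.25 = 0.7925
  [8.75→14.75]: (3.05+0.50)/2 × 6 = 10.65
  [14.75→16.75]: (0.50+0.27)/2 × 2 = 0.77
  Sum = 158.1075 mg/L·h
Extrapolated tail: C_last / k_e = 0.27 / 0.302 = 0.894
AUC_0→∞ = 158.1075 + 0.894 = 159.0015 mg/L·h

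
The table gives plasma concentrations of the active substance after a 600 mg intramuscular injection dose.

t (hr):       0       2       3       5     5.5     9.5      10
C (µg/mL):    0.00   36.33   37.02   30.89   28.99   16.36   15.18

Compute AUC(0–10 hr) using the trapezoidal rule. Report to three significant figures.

AUC = 254 µg/mL·hr

Trapezoidal AUC_0→10:
  [0→2]: (0.00+36.33)/2 × 2 = 36.33
  [2→3]: (36.33+37.02)/2 × 1 = 36.675
  [3→5]: (37.02+30.89)/2 × 2 = 67.91
  [5→5.5]: (30.89+28.99)/2 × 0.5 = 14.97
  [5.5→9.5]: (28.99+16.36)/2 × 4 = 90.7
  [9.5→10]: (16.36+15.18)/2 × 0.5 = 7.885
  Sum = 254.47 µg/mL·hr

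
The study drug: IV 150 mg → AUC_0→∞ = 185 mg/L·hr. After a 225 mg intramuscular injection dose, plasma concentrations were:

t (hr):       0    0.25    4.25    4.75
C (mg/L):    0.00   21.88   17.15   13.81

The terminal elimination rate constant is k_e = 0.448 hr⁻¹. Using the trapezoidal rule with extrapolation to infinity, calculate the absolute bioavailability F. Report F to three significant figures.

Trapezoidal AUC_0→4.75 (intramuscular injection):
  [0→0.25]: (0.00+21.88)/2 × 0.25 = 2.735
  [0.25→4.25]: (21.88+17.15)/2 × 4 = 78.06
  [4.25→4.75]: (17.15+13.81)/2 × 0.5 = 7.74
  Sum = 88.535 mg/L·hr
Tail: C_last/k_e = 13.81/0.448 = 30.826
AUC_0→∞ (intramuscular injection) = 88.535 + 30.826 = 119.361 mg/L·hr
F = (AUC_ev/D_ev)/(AUC_iv/D_iv) = (119.361/225)/(185/150) = 0.530493/1.23333 = 0.4301

F = 0.430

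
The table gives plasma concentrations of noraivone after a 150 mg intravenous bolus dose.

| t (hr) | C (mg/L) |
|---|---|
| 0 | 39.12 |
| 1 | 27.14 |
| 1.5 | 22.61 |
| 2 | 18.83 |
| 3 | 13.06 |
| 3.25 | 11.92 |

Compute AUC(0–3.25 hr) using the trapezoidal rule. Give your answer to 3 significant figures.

AUC = 75.0 mg/L·hr

Trapezoidal AUC_0→3.25:
  [0→1]: (39.12+27.14)/2 × 1 = 33.13
  [1→1.5]: (27.14+22.61)/2 × 0.5 = 12.4375
  [1.5→2]: (22.61+18.83)/2 × 0.5 = 10.36
  [2→3]: (18.83+13.06)/2 × 1 = 15.945
  [3→3.25]: (13.06+11.92)/2 × 0.25 = 3.1225
  Sum = 74.995 mg/L·hr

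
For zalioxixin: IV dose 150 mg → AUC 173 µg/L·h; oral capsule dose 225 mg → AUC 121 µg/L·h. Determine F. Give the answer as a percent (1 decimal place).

F = 46.6%

F = (AUC_ev / D_ev) / (AUC_iv / D_iv)
  = (121/225) / (173/150)
  = 0.537778 / 1.15333 = 0.4663
  = 46.63%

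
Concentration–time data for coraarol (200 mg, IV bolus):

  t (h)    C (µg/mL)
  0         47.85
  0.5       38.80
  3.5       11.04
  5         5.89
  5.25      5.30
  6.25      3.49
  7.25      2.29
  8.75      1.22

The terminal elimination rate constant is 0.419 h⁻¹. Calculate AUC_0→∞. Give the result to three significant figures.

Trapezoidal AUC_0→8.75:
  [0→0.5]: (47.85+38.80)/2 × 0.5 = 21.6625
  [0.5→3.5]: (38.80+11.04)/2 × 3 = 74.76
  [3.5→5]: (11.04+5.89)/2 × 1.5 = 12.6975
  [5→5.25]: (5.89+5.30)/2 × 0.25 = 1.39875
  [5.25→6.25]: (5.30+3.49)/2 × 1 = 4.395
  [6.25→7.25]: (3.49+2.29)/2 × 1 = 2.89
  [7.25→8.75]: (2.29+1.22)/2 × 1.5 = 2.6325
  Sum = 120.43625 µg/mL·h
Extrapolated tail: C_last / k_e = 1.22 / 0.419 = 2.912
AUC_0→∞ = 120.43625 + 2.912 = 123.34825 µg/mL·h

AUC = 123 µg/mL·h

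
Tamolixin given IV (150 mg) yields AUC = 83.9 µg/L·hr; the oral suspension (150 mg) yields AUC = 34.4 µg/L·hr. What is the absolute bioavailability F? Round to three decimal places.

F = 0.410

F = (AUC_ev / D_ev) / (AUC_iv / D_iv)
  = (34.4/150) / (83.9/150)
  = 0.229333 / 0.559333 = 0.4100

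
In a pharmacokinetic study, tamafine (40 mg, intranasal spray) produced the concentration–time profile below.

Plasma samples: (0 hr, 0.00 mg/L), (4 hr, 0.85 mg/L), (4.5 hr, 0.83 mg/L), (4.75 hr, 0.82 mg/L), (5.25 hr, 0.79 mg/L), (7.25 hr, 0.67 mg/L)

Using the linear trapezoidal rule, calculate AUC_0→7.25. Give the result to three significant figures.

Trapezoidal AUC_0→7.25:
  [0→4]: (0.00+0.85)/2 × 4 = 1.7
  [4→4.5]: (0.85+0.83)/2 × 0.5 = 0.42
  [4.5→4.75]: (0.83+0.82)/2 × 0.25 = 0.20625
  [4.75→5.25]: (0.82+0.79)/2 × 0.5 = 0.4025
  [5.25→7.25]: (0.79+0.67)/2 × 2 = 1.46
  Sum = 4.18875 mg/L·hr

AUC = 4.19 mg/L·hr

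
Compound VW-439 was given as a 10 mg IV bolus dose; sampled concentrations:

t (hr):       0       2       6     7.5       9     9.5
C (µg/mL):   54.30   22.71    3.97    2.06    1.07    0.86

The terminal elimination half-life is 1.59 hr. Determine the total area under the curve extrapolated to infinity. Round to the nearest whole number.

Trapezoidal AUC_0→9.5:
  [0→2]: (54.30+22.71)/2 × 2 = 77.01
  [2→6]: (22.71+3.97)/2 × 4 = 53.36
  [6→7.5]: (3.97+2.06)/2 × 1.5 = 4.5225
  [7.5→9]: (2.06+1.07)/2 × 1.5 = 2.3475
  [9→9.5]: (1.07+0.86)/2 × 0.5 = 0.4825
  Sum = 137.7225 µg/mL·hr
k_e = ln2 / t½ = 0.693147 / 1.59 = 0.4359 hr^-1
Extrapolated tail: C_last / k_e = 0.86 / 0.4359 = 1.973
AUC_0→∞ = 137.7225 + 1.973 = 139.6955 µg/mL·hr

AUC = 140 µg/mL·hr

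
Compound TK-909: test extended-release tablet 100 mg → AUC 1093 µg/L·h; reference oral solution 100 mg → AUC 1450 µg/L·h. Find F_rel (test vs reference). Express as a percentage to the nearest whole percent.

F_rel = 75%

F_rel = (AUC_test/D_test) / (AUC_ref/D_ref)
      = (1093/100) / (1450/100)
      = 10.93 / 14.5 = 0.7538 = 75.38%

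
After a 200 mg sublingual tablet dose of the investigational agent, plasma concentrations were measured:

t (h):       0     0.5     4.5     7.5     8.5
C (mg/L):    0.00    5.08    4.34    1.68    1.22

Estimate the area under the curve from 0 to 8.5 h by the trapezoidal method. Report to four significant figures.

Trapezoidal AUC_0→8.5:
  [0→0.5]: (0.00+5.08)/2 × 0.5 = 1.27
  [0.5→4.5]: (5.08+4.34)/2 × 4 = 18.84
  [4.5→7.5]: (4.34+1.68)/2 × 3 = 9.03
  [7.5→8.5]: (1.68+1.22)/2 × 1 = 1.45
  Sum = 30.59 mg/L·h

AUC = 30.59 mg/L·h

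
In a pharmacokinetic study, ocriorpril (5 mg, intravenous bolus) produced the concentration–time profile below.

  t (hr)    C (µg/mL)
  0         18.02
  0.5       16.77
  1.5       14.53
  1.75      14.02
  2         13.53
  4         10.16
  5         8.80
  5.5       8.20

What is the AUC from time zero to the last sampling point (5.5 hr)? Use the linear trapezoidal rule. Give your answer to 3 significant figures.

Trapezoidal AUC_0→5.5:
  [0→0.5]: (18.02+16.77)/2 × 0.5 = 8.6975
  [0.5→1.5]: (16.77+14.53)/2 × 1 = 15.65
  [1.5→1.75]: (14.53+14.02)/2 × 0.25 = 3.56875
  [1.75→2]: (14.02+13.53)/2 × 0.25 = 3.44375
  [2→4]: (13.53+10.16)/2 × 2 = 23.69
  [4→5]: (10.16+8.80)/2 × 1 = 9.48
  [5→5.5]: (8.80+8.20)/2 × 0.5 = 4.25
  Sum = 68.78 µg/mL·hr

AUC = 68.8 µg/mL·hr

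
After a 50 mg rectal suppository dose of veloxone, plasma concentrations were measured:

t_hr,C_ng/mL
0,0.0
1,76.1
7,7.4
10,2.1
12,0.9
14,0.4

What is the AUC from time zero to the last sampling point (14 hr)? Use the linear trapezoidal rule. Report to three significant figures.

Trapezoidal AUC_0→14:
  [0→1]: (0.0+76.1)/2 × 1 = 38.05
  [1→7]: (76.1+7.4)/2 × 6 = 250.5
  [7→10]: (7.4+2.1)/2 × 3 = 14.25
  [10→12]: (2.1+0.9)/2 × 2 = 3.0
  [12→14]: (0.9+0.4)/2 × 2 = 1.3
  Sum = 307.1 ng/mL·hr

AUC = 307 ng/mL·hr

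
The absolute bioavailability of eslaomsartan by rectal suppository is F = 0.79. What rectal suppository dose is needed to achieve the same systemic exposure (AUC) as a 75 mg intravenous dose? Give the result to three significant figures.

For equal systemic exposure: F × D_ev = D_iv
D_ev = D_iv / F = 75 / 0.79 = 94.9367 mg

D_rectal = 94.9 mg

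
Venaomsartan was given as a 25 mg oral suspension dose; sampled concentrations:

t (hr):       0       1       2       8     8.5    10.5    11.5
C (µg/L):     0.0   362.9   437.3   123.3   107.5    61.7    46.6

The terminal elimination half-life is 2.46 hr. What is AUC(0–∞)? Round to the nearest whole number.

Trapezoidal AUC_0→11.5:
  [0→1]: (0.0+362.9)/2 × 1 = 181.45
  [1→2]: (362.9+437.3)/2 × 1 = 400.1
  [2→8]: (437.3+123.3)/2 × 6 = 1681.8
  [8→8.5]: (123.3+107.5)/2 × 0.5 = 57.7
  [8.5→10.5]: (107.5+61.7)/2 × 2 = 169.2
  [10.5→11.5]: (61.7+46.6)/2 × 1 = 54.15
  Sum = 2544.4 µg/L·hr
k_e = ln2 / t½ = 0.693147 / 2.46 = 0.2818 hr^-1
Extrapolated tail: C_last / k_e = 46.6 / 0.2818 = 165.366
AUC_0→∞ = 2544.4 + 165.366 = 2709.766 µg/L·hr

AUC = 2710 µg/L·hr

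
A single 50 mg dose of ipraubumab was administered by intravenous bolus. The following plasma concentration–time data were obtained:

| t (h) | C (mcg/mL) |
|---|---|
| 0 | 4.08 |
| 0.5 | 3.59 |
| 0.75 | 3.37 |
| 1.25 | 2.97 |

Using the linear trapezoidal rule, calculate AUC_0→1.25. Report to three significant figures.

Trapezoidal AUC_0→1.25:
  [0→0.5]: (4.08+3.59)/2 × 0.5 = 1.9175
  [0.5→0.75]: (3.59+3.37)/2 × 0.25 = 0.87
  [0.75→1.25]: (3.37+2.97)/2 × 0.5 = 1.585
  Sum = 4.3725 mcg/mL·h

AUC = 4.37 mcg/mL·h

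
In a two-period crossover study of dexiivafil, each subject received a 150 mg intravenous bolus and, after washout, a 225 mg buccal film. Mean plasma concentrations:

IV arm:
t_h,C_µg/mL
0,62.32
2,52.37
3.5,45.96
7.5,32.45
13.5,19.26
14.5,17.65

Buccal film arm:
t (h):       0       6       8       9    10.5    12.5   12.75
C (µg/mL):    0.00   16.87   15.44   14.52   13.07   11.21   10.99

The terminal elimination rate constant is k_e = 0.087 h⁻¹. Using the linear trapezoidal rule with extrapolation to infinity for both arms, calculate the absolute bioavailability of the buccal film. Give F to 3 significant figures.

F = 0.251

Trapezoidal AUC_0→14.5 (IV):
  [0→2]: (62.32+52.37)/2 × 2 = 114.69
  [2→3.5]: (52.37+45.96)/2 × 1.5 = 73.7475
  [3.5→7.5]: (45.96+32.45)/2 × 4 = 156.82
  [7.5→13.5]: (32.45+19.26)/2 × 6 = 155.13
  [13.5→14.5]: (19.26+17.65)/2 × 1 = 18.455
  Sum = 518.8425 µg/mL·h
IV tail: 17.65/0.087 = 202.874; AUC_iv,0→∞ = 518.8425 + 202.874 = 721.7165 µg/mL·h
Trapezoidal AUC_0→12.75 (buccal film):
  [0→6]: (0.00+16.87)/2 × 6 = 50.61
  [6→8]: (16.87+15.44)/2 × 2 = 32.31
  [8→9]: (15.44+14.52)/2 × 1 = 14.98
  [9→10.5]: (14.52+13.07)/2 × 1.5 = 20.6925
  [10.5→12.5]: (13.07+11.21)/2 × 2 = 24.28
  [12.5→12.75]: (11.21+10.99)/2 × 0.25 = 2.775
  Sum = 145.6475 µg/mL·h
buccal film tail: 10.99/0.087 = 126.322; AUC_ev,0→∞ = 145.6475 + 126.322 = 271.9695 µg/mL·h
F = (AUC_ev/D_ev)/(AUC_iv/D_iv) = (271.9695/225)/(721.7165/150) = 1.20875/4.81144 = 0.2512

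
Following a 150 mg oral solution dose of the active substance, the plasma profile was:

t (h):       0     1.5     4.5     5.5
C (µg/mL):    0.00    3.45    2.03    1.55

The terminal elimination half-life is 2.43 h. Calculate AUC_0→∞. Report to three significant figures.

Trapezoidal AUC_0→5.5:
  [0→1.5]: (0.00+3.45)/2 × 1.5 = 2.5875
  [1.5→4.5]: (3.45+2.03)/2 × 3 = 8.22
  [4.5→5.5]: (2.03+1.55)/2 × 1 = 1.79
  Sum = 12.5975 µg/mL·h
k_e = ln2 / t½ = 0.693147 / 2.43 = 0.2852 h^-1
Extrapolated tail: C_last / k_e = 1.55 / 0.2852 = 5.435
AUC_0→∞ = 12.5975 + 5.435 = 18.0325 µg/mL·h

AUC = 18.0 µg/mL·h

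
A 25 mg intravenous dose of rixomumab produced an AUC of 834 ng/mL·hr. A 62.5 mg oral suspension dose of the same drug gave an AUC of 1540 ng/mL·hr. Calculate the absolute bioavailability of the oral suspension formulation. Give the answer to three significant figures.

F = 0.739

F = (AUC_ev / D_ev) / (AUC_iv / D_iv)
  = (1540/62.5) / (834/25)
  = 24.64 / 33.36 = 0.7386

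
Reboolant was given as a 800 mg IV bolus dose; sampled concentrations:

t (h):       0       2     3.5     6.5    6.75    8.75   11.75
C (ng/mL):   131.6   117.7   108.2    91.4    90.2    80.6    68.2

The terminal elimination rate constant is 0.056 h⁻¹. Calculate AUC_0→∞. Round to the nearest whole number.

Trapezoidal AUC_0→11.75:
  [0→2]: (131.6+117.7)/2 × 2 = 249.3
  [2→3.5]: (117.7+108.2)/2 × 1.5 = 169.425
  [3.5→6.5]: (108.2+91.4)/2 × 3 = 299.4
  [6.5→6.75]: (91.4+90.2)/2 × 0.25 = 22.7
  [6.75→8.75]: (90.2+80.6)/2 × 2 = 170.8
  [8.75→11.75]: (80.6+68.2)/2 × 3 = 223.2
  Sum = 1134.825 ng/mL·h
Extrapolated tail: C_last / k_e = 68.2 / 0.056 = 1217.857
AUC_0→∞ = 1134.825 + 1217.857 = 2352.682 ng/mL·h

AUC = 2353 ng/mL·h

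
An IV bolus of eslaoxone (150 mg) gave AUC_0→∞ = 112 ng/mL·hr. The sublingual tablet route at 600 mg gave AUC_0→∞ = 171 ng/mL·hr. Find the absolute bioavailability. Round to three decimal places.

F = (AUC_ev / D_ev) / (AUC_iv / D_iv)
  = (171/600) / (112/150)
  = 0.285 / 0.746667 = 0.3817

F = 0.382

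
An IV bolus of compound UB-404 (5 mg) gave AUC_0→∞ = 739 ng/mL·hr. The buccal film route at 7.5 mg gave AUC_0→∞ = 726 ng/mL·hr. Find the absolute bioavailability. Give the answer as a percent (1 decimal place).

F = 65.5%

F = (AUC_ev / D_ev) / (AUC_iv / D_iv)
  = (726/7.5) / (739/5)
  = 96.8 / 147.8 = 0.6549
  = 65.49%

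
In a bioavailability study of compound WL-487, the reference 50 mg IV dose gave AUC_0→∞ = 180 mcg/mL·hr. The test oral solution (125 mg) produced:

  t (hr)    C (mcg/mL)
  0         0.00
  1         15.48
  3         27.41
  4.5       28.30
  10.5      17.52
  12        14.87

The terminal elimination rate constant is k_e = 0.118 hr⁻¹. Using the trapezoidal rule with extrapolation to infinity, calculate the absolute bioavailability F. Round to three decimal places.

F = 0.845

Trapezoidal AUC_0→12 (oral solution):
  [0→1]: (0.00+15.48)/2 × 1 = 7.74
  [1→3]: (15.48+27.41)/2 × 2 = 42.89
  [3→4.5]: (27.41+28.30)/2 × 1.5 = 41.7825
  [4.5→10.5]: (28.30+17.52)/2 × 6 = 137.46
  [10.5→12]: (17.52+14.87)/2 × 1.5 = 24.2925
  Sum = 254.165 mcg/mL·hr
Tail: C_last/k_e = 14.87/0.118 = 126.017
AUC_0→∞ (oral solution) = 254.165 + 126.017 = 380.182 mcg/mL·hr
F = (AUC_ev/D_ev)/(AUC_iv/D_iv) = (380.182/125)/(180/50) = 3.041456/3.6 = 0.8448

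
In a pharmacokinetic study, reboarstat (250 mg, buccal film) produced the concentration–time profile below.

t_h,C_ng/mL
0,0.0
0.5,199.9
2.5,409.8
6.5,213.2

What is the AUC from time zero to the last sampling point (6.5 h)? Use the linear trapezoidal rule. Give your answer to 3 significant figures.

Trapezoidal AUC_0→6.5:
  [0→0.5]: (0.0+199.9)/2 × 0.5 = 49.975
  [0.5→2.5]: (199.9+409.8)/2 × 2 = 609.7
  [2.5→6.5]: (409.8+213.2)/2 × 4 = 1246.0
  Sum = 1905.675 ng/mL·h

AUC = 1910 ng/mL·h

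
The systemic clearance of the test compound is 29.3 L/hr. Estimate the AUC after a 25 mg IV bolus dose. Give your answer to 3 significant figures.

AUC_0→∞ = Dose_iv / CL
        = 25 / 29.3 = 0.853242 mg/L·hr

AUC = 0.853 mg/L·hr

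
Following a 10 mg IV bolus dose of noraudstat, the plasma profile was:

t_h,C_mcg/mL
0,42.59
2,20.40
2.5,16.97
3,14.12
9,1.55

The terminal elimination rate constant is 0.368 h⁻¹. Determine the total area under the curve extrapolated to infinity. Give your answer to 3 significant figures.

AUC = 131 mcg/mL·h

Trapezoidal AUC_0→9:
  [0→2]: (42.59+20.40)/2 × 2 = 62.99
  [2→2.5]: (20.40+16.97)/2 × 0.5 = 9.3425
  [2.5→3]: (16.97+14.12)/2 × 0.5 = 7.7725
  [3→9]: (14.12+1.55)/2 × 6 = 47.01
  Sum = 127.115 mcg/mL·h
Extrapolated tail: C_last / k_e = 1.55 / 0.368 = 4.212
AUC_0→∞ = 127.115 + 4.212 = 131.327 mcg/mL·h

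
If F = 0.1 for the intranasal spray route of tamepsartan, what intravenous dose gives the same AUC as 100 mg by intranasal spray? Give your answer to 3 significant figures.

Systemic exposure from an extravascular dose = F × D_ev, so the equivalent IV dose is F × D_ev.
D_iv = F × D_ev = 0.1 × 100 = 10 mg

D_iv = 10.0 mg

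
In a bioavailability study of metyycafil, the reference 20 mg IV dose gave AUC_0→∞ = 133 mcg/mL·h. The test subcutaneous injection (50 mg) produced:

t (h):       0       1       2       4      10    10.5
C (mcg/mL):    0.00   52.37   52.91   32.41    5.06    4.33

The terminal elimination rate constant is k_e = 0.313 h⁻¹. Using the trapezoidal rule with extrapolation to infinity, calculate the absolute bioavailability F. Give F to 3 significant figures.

Trapezoidal AUC_0→10.5 (subcutaneous injection):
  [0→1]: (0.00+52.37)/2 × 1 = 26.185
  [1→2]: (52.37+52.91)/2 × 1 = 52.64
  [2→4]: (52.91+32.41)/2 × 2 = 85.32
  [4→10]: (32.41+5.06)/2 × 6 = 112.41
  [10→10.5]: (5.06+4.33)/2 × 0.5 = 2.3475
  Sum = 278.9025 mcg/mL·h
Tail: C_last/k_e = 4.33/0.313 = 13.834
AUC_0→∞ (subcutaneous injection) = 278.9025 + 13.834 = 292.7365 mcg/mL·h
F = (AUC_ev/D_ev)/(AUC_iv/D_iv) = (292.7365/50)/(133/20) = 5.85473/6.65 = 0.8804

F = 0.880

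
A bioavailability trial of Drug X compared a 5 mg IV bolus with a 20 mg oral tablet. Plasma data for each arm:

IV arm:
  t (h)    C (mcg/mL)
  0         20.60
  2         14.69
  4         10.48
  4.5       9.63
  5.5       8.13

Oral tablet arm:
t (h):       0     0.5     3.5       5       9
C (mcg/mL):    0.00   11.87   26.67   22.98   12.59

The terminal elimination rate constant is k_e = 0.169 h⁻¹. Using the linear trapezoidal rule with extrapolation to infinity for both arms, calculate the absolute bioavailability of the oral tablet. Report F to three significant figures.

F = 0.497

Trapezoidal AUC_0→5.5 (IV):
  [0→2]: (20.60+14.69)/2 × 2 = 35.29
  [2→4]: (14.69+10.48)/2 × 2 = 25.17
  [4→4.5]: (10.48+9.63)/2 × 0.5 = 5.0275
  [4.5→5.5]: (9.63+8.13)/2 × 1 = 8.88
  Sum = 74.3675 mcg/mL·h
IV tail: 8.13/0.169 = 48.107; AUC_iv,0→∞ = 74.3675 + 48.107 = 122.4745 mcg/mL·h
Trapezoidal AUC_0→9 (oral tablet):
  [0→0.5]: (0.00+11.87)/2 × 0.5 = 2.9675
  [0.5→3.5]: (11.87+26.67)/2 × 3 = 57.81
  [3.5→5]: (26.67+22.98)/2 × 1.5 = 37.2375
  [5→9]: (22.98+12.59)/2 × 4 = 71.14
  Sum = 169.155 mcg/mL·h
oral tablet tail: 12.59/0.169 = 74.497; AUC_ev,0→∞ = 169.155 + 74.497 = 243.652 mcg/mL·h
F = (AUC_ev/D_ev)/(AUC_iv/D_iv) = (243.652/20)/(122.4745/5) = 12.1826/24.4949 = 0.4974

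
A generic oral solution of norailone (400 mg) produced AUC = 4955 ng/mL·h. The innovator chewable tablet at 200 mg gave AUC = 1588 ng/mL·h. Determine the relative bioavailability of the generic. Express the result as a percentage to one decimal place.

F_rel = 156.0%

F_rel = (AUC_test/D_test) / (AUC_ref/D_ref)
      = (4955/400) / (1588/200)
      = 12.3875 / 7.94 = 1.5601 = 156.01%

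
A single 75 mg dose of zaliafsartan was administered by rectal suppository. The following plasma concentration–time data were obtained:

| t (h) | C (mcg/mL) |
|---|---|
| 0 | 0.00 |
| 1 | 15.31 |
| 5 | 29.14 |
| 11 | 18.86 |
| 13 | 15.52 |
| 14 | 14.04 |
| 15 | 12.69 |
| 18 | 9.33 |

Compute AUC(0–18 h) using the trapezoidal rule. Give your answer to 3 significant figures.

Trapezoidal AUC_0→18:
  [0→1]: (0.00+15.31)/2 × 1 = 7.655
  [1→5]: (15.31+29.14)/2 × 4 = 88.9
  [5→11]: (29.14+18.86)/2 × 6 = 144.0
  [11→13]: (18.86+15.52)/2 × 2 = 34.38
  [13→14]: (15.52+14.04)/2 × 1 = 14.78
  [14→15]: (14.04+12.69)/2 × 1 = 13.365
  [15→18]: (12.69+9.33)/2 × 3 = 33.03
  Sum = 336.11 mcg/mL·h

AUC = 336 mcg/mL·h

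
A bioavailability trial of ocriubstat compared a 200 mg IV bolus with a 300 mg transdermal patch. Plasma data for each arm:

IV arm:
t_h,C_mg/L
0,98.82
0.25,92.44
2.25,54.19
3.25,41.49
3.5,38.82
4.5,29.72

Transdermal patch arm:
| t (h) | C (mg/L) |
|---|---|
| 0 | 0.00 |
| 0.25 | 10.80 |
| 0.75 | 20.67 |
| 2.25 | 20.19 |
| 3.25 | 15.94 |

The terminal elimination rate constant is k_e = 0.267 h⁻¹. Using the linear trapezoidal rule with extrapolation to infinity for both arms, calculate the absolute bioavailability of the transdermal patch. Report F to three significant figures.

Trapezoidal AUC_0→4.5 (IV):
  [0→0.25]: (98.82+92.44)/2 × 0.25 = 23.9075
  [0.25→2.25]: (92.44+54.19)/2 × 2 = 146.63
  [2.25→3.25]: (54.19+41.49)/2 × 1 = 47.84
  [3.25→3.5]: (41.49+38.82)/2 × 0.25 = 10.03875
  [3.5→4.5]: (38.82+29.72)/2 × 1 = 34.27
  Sum = 262.68625 mg/L·h
IV tail: 29.72/0.267 = 111.311; AUC_iv,0→∞ = 262.68625 + 111.311 = 373.99725 mg/L·h
Trapezoidal AUC_0→3.25 (transdermal patch):
  [0→0.25]: (0.00+10.80)/2 × 0.25 = 1.35
  [0.25→0.75]: (10.80+20.67)/2 × 0.5 = 7.8675
  [0.75→2.25]: (20.67+20.19)/2 × 1.5 = 30.645
  [2.25→3.25]: (20.19+15.94)/2 × 1 = 18.065
  Sum = 57.9275 mg/L·h
transdermal patch tail: 15.94/0.267 = 59.700; AUC_ev,0→∞ = 57.9275 + 59.700 = 117.6275 mg/L·h
F = (AUC_ev/D_ev)/(AUC_iv/D_iv) = (117.6275/300)/(373.99725/200) = 0.392092/1.86999 = 0.2097

F = 0.210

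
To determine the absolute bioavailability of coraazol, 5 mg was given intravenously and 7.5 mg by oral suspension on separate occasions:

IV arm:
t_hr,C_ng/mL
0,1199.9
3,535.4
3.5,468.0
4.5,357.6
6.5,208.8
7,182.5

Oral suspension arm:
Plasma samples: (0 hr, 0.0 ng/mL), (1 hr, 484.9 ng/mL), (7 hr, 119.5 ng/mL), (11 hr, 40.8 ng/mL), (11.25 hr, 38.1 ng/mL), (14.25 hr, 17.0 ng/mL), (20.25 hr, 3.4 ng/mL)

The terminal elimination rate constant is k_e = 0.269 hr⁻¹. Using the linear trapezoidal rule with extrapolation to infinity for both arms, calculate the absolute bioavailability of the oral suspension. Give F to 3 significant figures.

Trapezoidal AUC_0→7 (IV):
  [0→3]: (1199.9+535.4)/2 × 3 = 2602.95
  [3→3.5]: (535.4+468.0)/2 × 0.5 = 250.85
  [3.5→4.5]: (468.0+357.6)/2 × 1 = 412.8
  [4.5→6.5]: (357.6+208.8)/2 × 2 = 566.4
  [6.5→7]: (208.8+182.5)/2 × 0.5 = 97.825
  Sum = 3930.825 ng/mL·hr
IV tail: 182.5/0.269 = 678.439; AUC_iv,0→∞ = 3930.825 + 678.439 = 4609.264 ng/mL·hr
Trapezoidal AUC_0→20.25 (oral suspension):
  [0→1]: (0.0+484.9)/2 × 1 = 242.45
  [1→7]: (484.9+119.5)/2 × 6 = 1813.2
  [7→11]: (119.5+40.8)/2 × 4 = 320.6
  [11→11.25]: (40.8+38.1)/2 × 0.25 = 9.8625
  [11.25→14.25]: (38.1+17.0)/2 × 3 = 82.65
  [14.25→20.25]: (17.0+3.4)/2 × 6 = 61.2
  Sum = 2529.9625 ng/mL·hr
oral suspension tail: 3.4/0.269 = 12.639; AUC_ev,0→∞ = 2529.9625 + 12.639 = 2542.6015 ng/mL·hr
F = (AUC_ev/D_ev)/(AUC_iv/D_iv) = (2542.6015/7.5)/(4609.264/5) = 339.014/921.8528 = 0.3678

F = 0.368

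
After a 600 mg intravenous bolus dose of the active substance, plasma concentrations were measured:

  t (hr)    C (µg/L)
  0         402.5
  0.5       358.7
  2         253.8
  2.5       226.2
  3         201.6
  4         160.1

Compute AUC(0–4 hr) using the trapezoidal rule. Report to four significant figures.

AUC = 1057 µg/L·hr

Trapezoidal AUC_0→4:
  [0→0.5]: (402.5+358.7)/2 × 0.5 = 190.3
  [0.5→2]: (358.7+253.8)/2 × 1.5 = 459.375
  [2→2.5]: (253.8+226.2)/2 × 0.5 = 120.0
  [2.5→3]: (226.2+201.6)/2 × 0.5 = 106.95
  [3→4]: (201.6+160.1)/2 × 1 = 180.85
  Sum = 1057.475 µg/L·hr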